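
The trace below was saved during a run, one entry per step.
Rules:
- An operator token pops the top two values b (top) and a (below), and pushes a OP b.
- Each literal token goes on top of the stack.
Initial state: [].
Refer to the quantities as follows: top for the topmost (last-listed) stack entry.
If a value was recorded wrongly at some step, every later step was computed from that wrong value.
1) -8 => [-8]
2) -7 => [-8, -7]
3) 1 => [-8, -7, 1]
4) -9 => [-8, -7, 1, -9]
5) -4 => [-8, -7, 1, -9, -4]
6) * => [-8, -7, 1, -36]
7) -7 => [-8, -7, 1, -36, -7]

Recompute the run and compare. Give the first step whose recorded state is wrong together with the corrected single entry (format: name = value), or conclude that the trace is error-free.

Recomputing the run from the initial state:
step 1: [-8]
step 2: [-8, -7]
step 3: [-8, -7, 1]
step 4: [-8, -7, 1, -9]
step 5: [-8, -7, 1, -9, -4]
step 6: [-8, -7, 1, 36]
step 7: [-8, -7, 1, 36, -7]
The first disagreement with the trace is at step 6, where the value should be top = 36.

step 6, top = 36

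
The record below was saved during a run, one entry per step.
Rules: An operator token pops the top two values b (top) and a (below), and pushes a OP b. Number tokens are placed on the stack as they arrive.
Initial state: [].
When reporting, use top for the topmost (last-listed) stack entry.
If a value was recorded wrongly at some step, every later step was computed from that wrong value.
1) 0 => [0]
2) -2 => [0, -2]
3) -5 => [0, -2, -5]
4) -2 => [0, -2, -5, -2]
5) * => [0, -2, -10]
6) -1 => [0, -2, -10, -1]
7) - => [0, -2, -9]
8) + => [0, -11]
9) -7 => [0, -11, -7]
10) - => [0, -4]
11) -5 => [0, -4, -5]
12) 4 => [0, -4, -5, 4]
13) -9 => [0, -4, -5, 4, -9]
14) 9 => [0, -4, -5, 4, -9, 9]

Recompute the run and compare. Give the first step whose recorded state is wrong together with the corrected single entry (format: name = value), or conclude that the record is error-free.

step 5, top = 10

step 1: push 0: top = 0 -> no discrepancy
step 2: push -2: top = -2 -> verified
step 3: push -5: top = -5 -> confirmed correct
step 4: push -2: top = -2 -> in agreement
step 5: -5 * -2 = 10 -> first mismatch against the record
First incorrect step: 5; the correct value is top = 10.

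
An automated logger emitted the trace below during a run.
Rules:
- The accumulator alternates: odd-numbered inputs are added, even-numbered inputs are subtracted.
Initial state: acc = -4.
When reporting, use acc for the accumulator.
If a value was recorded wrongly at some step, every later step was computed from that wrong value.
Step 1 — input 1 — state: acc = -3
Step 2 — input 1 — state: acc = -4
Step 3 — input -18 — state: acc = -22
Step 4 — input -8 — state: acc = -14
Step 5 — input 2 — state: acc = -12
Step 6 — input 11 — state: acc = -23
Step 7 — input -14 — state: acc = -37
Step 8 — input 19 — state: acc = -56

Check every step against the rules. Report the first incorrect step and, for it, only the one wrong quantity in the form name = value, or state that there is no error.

no error

Step 1: acc = -4 + 1 = -3 — matches.
Step 2: acc = -3 - 1 = -4 — checks out.
Step 3: acc = -4 + -18 = -22 — agrees with the trace.
Step 4: acc = -22 - -8 = -14 — checks out.
Step 5: acc = -14 + 2 = -12 — consistent with the trace.
Step 6: acc = -12 - 11 = -23 — confirmed correct.
Step 7: acc = -23 + -14 = -37 — consistent with the trace.
Step 8: acc = -37 - 19 = -56 — checks out.
Every step is consistent.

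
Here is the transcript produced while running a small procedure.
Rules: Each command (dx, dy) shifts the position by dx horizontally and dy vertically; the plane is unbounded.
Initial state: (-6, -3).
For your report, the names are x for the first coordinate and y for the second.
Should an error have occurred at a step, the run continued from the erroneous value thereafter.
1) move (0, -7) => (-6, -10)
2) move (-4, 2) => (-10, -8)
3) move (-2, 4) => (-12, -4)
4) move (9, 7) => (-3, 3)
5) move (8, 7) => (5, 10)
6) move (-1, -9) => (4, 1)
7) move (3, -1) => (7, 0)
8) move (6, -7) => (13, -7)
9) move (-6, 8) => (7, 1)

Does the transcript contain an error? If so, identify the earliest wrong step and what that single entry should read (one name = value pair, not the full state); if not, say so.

no error

Recomputing the run from the initial state:
step 1: x = -6, y = -10
step 2: x = -10, y = -8
step 3: x = -12, y = -4
step 4: x = -3, y = 3
step 5: x = 5, y = 10
step 6: x = 4, y = 1
step 7: x = 7, y = 0
step 8: x = 13, y = -7
step 9: x = 7, y = 1
This matches the transcript at every step.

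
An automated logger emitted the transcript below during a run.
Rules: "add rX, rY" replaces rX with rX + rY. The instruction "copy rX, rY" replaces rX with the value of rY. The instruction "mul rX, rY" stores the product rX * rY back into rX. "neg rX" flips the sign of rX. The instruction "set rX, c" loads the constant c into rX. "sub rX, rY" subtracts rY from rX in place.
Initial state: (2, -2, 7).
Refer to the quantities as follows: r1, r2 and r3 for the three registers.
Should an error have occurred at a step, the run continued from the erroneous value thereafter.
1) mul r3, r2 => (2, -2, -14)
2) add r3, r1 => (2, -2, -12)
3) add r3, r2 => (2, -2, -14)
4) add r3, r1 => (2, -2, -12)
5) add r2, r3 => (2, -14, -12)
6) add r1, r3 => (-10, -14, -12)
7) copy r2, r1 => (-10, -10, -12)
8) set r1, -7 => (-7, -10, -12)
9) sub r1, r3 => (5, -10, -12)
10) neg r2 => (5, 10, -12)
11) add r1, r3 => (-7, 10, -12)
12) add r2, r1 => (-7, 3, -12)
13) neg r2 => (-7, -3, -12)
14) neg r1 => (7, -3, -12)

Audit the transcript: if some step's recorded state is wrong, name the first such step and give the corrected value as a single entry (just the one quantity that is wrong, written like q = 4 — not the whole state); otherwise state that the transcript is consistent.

Step 1: r3 = 7 * -2 = -14 — agrees with the transcript.
Step 2: r3 = -14 + 2 = -12 — confirmed correct.
Step 3: r3 = -12 + -2 = -14 — no discrepancy.
Step 4: r3 = -14 + 2 = -12 — verified.
Step 5: r2 = -2 + -12 = -14 — same as recorded.
Step 6: r1 = 2 + -12 = -10 — checks out.
Step 7: r2 = -10 — exactly as logged.
Step 8: r1 = -7 — verified.
Step 9: r1 = -7 - -12 = 5 — checks out.
Step 10: r2 = -(-10) = 10 — same as recorded.
Step 11: r1 = 5 + -12 = -7 — exactly as logged.
Step 12: r2 = 10 + -7 = 3 — same as recorded.
Step 13: r2 = -(3) = -3 — same as recorded.
Step 14: r1 = -(-7) = 7 — matches.
The whole run recomputes cleanly — no discrepancies.

no error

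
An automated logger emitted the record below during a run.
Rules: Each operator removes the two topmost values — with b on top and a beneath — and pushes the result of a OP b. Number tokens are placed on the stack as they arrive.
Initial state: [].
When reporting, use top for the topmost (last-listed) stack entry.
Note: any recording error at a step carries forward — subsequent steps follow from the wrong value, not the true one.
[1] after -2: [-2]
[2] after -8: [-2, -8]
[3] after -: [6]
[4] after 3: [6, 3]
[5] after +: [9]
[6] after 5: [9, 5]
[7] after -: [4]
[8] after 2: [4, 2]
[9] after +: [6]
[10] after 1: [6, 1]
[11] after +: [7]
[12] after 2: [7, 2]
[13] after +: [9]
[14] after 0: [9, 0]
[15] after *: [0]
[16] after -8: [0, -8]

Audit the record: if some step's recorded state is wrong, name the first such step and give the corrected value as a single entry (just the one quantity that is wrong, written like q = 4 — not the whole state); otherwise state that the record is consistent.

Step 1: push -2: top = -2 — verified.
Step 2: push -8: top = -8 — in agreement.
Step 3: -2 - -8 = 6 — verified.
Step 4: push 3: top = 3 — agrees with the record.
Step 5: 6 + 3 = 9 — confirmed correct.
Step 6: push 5: top = 5 — same as recorded.
Step 7: 9 - 5 = 4 — consistent with the record.
Step 8: push 2: top = 2 — consistent with the record.
Step 9: 4 + 2 = 6 — checks out.
Step 10: push 1: top = 1 — checks out.
Step 11: 6 + 1 = 7 — exactly as logged.
Step 12: push 2: top = 2 — confirmed correct.
Step 13: 7 + 2 = 9 — checks out.
Step 14: push 0: top = 0 — same as recorded.
Step 15: 9 * 0 = 0 — confirmed correct.
Step 16: push -8: top = -8 — matches.
Every step is consistent.

no error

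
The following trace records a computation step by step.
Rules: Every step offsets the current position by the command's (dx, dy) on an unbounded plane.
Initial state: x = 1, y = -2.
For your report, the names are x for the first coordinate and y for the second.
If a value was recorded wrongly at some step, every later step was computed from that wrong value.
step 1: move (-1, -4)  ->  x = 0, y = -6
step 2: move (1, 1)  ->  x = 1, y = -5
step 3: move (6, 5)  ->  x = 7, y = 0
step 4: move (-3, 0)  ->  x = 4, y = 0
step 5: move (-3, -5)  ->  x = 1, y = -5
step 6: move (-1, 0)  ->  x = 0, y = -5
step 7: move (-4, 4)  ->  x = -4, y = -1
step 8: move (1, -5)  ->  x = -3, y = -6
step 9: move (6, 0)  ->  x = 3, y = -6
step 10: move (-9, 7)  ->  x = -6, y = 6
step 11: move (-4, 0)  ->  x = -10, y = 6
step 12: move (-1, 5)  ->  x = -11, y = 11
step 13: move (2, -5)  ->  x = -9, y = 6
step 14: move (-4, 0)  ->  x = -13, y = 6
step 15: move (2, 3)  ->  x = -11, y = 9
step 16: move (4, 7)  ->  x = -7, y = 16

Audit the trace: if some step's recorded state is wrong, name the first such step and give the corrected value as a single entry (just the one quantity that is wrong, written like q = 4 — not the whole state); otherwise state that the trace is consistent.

step 1: x = 1 + (-1) = 0, y = -2 + (-4) = -6 -> same as recorded
step 2: x = 0 + (1) = 1, y = -6 + (1) = -5 -> confirmed correct
step 3: x = 1 + (6) = 7, y = -5 + (5) = 0 -> exactly as logged
step 4: x = 7 + (-3) = 4, y = 0 + (0) = 0 -> agrees with the trace
step 5: x = 4 + (-3) = 1, y = 0 + (-5) = -5 -> in agreement
step 6: x = 1 + (-1) = 0, y = -5 + (0) = -5 -> consistent with the trace
step 7: x = 0 + (-4) = -4, y = -5 + (4) = -1 -> in agreement
step 8: x = -4 + (1) = -3, y = -1 + (-5) = -6 -> matches
step 9: x = -3 + (6) = 3, y = -6 + (0) = -6 -> no discrepancy
step 10: x = 3 + (-9) = -6, y = -6 + (7) = 1 -> not what was recorded
Step 10 is the first one off; corrected, y = 1.

step 10, y = 1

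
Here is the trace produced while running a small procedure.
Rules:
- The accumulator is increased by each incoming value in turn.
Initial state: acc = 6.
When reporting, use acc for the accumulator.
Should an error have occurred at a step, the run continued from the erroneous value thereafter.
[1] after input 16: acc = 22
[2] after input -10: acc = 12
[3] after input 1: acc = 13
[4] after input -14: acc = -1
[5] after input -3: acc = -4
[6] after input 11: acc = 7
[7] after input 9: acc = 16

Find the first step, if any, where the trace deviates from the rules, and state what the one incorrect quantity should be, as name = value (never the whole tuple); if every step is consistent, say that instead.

no error

Recomputing the run from the initial state:
step 1: acc = 22
step 2: acc = 12
step 3: acc = 13
step 4: acc = -1
step 5: acc = -4
step 6: acc = 7
step 7: acc = 16
This matches the trace at every step.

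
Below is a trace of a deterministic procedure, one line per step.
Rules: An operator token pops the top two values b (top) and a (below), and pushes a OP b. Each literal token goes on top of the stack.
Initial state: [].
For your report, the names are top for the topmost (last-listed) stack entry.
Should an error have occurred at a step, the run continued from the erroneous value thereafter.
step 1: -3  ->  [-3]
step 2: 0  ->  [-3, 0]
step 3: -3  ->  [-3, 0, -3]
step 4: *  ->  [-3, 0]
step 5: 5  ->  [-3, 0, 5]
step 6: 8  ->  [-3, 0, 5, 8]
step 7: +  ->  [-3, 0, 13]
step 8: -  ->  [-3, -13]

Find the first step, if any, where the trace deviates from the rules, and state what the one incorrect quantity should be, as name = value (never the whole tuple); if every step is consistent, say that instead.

no error

1. push -3: top = -3 (same as recorded)
2. push 0: top = 0 (same as recorded)
3. push -3: top = -3 (agrees with the trace)
4. 0 * -3 = 0 (same as recorded)
5. push 5: top = 5 (agrees with the trace)
6. push 8: top = 8 (in agreement)
7. 5 + 8 = 13 (exactly as logged)
8. 0 - 13 = -13 (agrees with the trace)
The whole run recomputes cleanly — no discrepancies.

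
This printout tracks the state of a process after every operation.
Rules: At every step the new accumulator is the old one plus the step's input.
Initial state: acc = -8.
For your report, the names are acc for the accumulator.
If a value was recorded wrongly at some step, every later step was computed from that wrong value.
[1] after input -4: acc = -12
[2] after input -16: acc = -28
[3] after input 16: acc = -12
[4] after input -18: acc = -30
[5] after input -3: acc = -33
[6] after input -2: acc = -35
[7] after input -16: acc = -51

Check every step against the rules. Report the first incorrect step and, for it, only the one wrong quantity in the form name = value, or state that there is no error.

no error

Recomputing the run from the initial state:
step 1: acc = -12
step 2: acc = -28
step 3: acc = -12
step 4: acc = -30
step 5: acc = -33
step 6: acc = -35
step 7: acc = -51
This matches the printout at every step.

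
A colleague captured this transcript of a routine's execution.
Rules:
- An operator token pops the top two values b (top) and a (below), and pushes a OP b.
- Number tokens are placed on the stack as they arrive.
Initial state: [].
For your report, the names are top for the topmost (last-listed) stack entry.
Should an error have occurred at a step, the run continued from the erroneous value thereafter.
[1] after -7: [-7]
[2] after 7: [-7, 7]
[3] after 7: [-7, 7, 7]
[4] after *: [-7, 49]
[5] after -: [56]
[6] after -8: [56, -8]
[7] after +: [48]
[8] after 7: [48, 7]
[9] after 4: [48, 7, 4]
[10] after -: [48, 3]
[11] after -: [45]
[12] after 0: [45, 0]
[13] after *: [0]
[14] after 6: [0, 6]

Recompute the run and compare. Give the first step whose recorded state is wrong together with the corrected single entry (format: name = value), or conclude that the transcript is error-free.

step 5, top = -56

Recomputing the run from the initial state:
step 1: [-7]
step 2: [-7, 7]
step 3: [-7, 7, 7]
step 4: [-7, 49]
step 5: [-56]
step 6: [-56, -8]
step 7: [-64]
step 8: [-64, 7]
step 9: [-64, 7, 4]
step 10: [-64, 3]
step 11: [-67]
step 12: [-67, 0]
step 13: [0]
step 14: [0, 6]
The first disagreement with the transcript is at step 5, where the value should be top = -56.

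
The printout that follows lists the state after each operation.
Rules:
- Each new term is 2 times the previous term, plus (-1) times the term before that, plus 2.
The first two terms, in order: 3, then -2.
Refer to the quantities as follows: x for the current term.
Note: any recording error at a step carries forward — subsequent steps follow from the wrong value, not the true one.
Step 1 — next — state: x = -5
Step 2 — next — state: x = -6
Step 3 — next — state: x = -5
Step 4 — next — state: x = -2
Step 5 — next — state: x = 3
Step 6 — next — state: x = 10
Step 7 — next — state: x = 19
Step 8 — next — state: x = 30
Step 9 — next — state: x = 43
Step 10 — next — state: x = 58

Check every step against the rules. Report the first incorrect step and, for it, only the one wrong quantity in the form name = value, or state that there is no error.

Step 1: x = 2*(-2) + (-1)*(3) + (2) = -5 — matches.
Step 2: x = 2*(-5) + (-1)*(-2) + (2) = -6 — consistent with the printout.
Step 3: x = 2*(-6) + (-1)*(-5) + (2) = -5 — in agreement.
Step 4: x = 2*(-5) + (-1)*(-6) + (2) = -2 — same as recorded.
Step 5: x = 2*(-2) + (-1)*(-5) + (2) = 3 — in agreement.
Step 6: x = 2*(3) + (-1)*(-2) + (2) = 10 — agrees with the printout.
Step 7: x = 2*(10) + (-1)*(3) + (2) = 19 — same as recorded.
Step 8: x = 2*(19) + (-1)*(10) + (2) = 30 — agrees with the printout.
Step 9: x = 2*(30) + (-1)*(19) + (2) = 43 — verified.
Step 10: x = 2*(43) + (-1)*(30) + (2) = 58 — confirmed correct.
All entries verified; no error found.

no error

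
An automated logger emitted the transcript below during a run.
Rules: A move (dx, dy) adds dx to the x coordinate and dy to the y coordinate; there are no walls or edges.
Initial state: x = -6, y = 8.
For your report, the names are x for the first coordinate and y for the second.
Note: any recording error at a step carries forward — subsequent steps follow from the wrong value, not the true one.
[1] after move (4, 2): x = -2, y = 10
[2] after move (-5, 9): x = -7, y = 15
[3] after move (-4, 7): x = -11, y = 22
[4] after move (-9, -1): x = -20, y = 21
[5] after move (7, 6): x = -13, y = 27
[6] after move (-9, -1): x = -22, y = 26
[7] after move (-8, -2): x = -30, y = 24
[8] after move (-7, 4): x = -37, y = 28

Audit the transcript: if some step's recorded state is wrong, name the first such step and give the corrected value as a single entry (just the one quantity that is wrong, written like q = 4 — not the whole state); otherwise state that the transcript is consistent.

step 2, y = 19

1. x = -6 + (4) = -2, y = 8 + (2) = 10 (in agreement)
2. x = -2 + (-5) = -7, y = 10 + (9) = 19 (the recorded entry deviates here)
Conclusion: step 2 carries the first error; the entry should be y = 19.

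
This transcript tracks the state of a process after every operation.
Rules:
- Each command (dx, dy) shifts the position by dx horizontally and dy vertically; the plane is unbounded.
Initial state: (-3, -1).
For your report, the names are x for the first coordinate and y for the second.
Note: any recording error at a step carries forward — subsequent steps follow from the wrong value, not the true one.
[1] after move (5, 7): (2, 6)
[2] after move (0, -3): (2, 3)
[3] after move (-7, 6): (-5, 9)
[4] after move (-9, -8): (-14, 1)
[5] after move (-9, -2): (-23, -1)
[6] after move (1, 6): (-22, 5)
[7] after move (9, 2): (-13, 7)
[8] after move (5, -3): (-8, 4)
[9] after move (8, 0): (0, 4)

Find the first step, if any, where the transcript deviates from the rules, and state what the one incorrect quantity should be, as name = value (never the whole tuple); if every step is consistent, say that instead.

Recomputing the run from the initial state:
step 1: x = 2, y = 6
step 2: x = 2, y = 3
step 3: x = -5, y = 9
step 4: x = -14, y = 1
step 5: x = -23, y = -1
step 6: x = -22, y = 5
step 7: x = -13, y = 7
step 8: x = -8, y = 4
step 9: x = 0, y = 4
This matches the transcript at every step.

no error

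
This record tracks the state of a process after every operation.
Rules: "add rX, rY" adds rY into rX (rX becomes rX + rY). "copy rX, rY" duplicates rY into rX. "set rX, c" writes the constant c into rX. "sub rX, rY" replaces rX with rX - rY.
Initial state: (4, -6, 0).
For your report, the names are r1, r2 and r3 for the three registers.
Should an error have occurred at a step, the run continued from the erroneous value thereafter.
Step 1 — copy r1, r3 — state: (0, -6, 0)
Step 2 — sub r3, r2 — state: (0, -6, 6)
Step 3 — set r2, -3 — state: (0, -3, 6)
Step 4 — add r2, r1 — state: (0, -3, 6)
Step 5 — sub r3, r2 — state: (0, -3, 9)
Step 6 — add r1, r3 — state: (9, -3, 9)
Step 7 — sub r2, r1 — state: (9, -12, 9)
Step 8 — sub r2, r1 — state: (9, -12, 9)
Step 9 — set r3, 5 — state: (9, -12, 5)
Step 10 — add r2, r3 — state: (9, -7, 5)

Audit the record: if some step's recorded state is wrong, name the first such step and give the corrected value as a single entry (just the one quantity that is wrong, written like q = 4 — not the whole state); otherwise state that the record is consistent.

step 8, r2 = -21

Recomputing the run from the initial state:
step 1: r1 = 0, r2 = -6, r3 = 0
step 2: r1 = 0, r2 = -6, r3 = 6
step 3: r1 = 0, r2 = -3, r3 = 6
step 4: r1 = 0, r2 = -3, r3 = 6
step 5: r1 = 0, r2 = -3, r3 = 9
step 6: r1 = 9, r2 = -3, r3 = 9
step 7: r1 = 9, r2 = -12, r3 = 9
step 8: r1 = 9, r2 = -21, r3 = 9
step 9: r1 = 9, r2 = -21, r3 = 5
step 10: r1 = 9, r2 = -16, r3 = 5
The first disagreement with the record is at step 8, where the value should be r2 = -21.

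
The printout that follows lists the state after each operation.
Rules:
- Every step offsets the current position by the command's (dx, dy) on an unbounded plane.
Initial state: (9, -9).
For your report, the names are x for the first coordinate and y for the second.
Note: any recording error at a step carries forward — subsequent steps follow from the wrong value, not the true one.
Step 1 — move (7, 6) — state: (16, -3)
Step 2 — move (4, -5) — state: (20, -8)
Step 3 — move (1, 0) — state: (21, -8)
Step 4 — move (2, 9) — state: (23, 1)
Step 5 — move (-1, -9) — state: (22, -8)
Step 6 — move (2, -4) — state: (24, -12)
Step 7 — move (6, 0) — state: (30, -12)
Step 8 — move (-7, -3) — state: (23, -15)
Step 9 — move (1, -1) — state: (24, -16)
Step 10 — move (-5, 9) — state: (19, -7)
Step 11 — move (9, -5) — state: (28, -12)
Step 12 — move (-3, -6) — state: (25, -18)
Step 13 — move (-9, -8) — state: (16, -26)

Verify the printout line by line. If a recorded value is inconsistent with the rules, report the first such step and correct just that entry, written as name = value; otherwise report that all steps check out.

step 1: x = 9 + (7) = 16, y = -9 + (6) = -3 -> confirmed correct
step 2: x = 16 + (4) = 20, y = -3 + (-5) = -8 -> consistent with the printout
step 3: x = 20 + (1) = 21, y = -8 + (0) = -8 -> agrees with the printout
step 4: x = 21 + (2) = 23, y = -8 + (9) = 1 -> verified
step 5: x = 23 + (-1) = 22, y = 1 + (-9) = -8 -> checks out
step 6: x = 22 + (2) = 24, y = -8 + (-4) = -12 -> in agreement
step 7: x = 24 + (6) = 30, y = -12 + (0) = -12 -> same as recorded
step 8: x = 30 + (-7) = 23, y = -12 + (-3) = -15 -> same as recorded
step 9: x = 23 + (1) = 24, y = -15 + (-1) = -16 -> agrees with the printout
step 10: x = 24 + (-5) = 19, y = -16 + (9) = -7 -> confirmed correct
step 11: x = 19 + (9) = 28, y = -7 + (-5) = -12 -> checks out
step 12: x = 28 + (-3) = 25, y = -12 + (-6) = -18 -> matches
step 13: x = 25 + (-9) = 16, y = -18 + (-8) = -26 -> same as recorded
All entries verified; no error found.

no error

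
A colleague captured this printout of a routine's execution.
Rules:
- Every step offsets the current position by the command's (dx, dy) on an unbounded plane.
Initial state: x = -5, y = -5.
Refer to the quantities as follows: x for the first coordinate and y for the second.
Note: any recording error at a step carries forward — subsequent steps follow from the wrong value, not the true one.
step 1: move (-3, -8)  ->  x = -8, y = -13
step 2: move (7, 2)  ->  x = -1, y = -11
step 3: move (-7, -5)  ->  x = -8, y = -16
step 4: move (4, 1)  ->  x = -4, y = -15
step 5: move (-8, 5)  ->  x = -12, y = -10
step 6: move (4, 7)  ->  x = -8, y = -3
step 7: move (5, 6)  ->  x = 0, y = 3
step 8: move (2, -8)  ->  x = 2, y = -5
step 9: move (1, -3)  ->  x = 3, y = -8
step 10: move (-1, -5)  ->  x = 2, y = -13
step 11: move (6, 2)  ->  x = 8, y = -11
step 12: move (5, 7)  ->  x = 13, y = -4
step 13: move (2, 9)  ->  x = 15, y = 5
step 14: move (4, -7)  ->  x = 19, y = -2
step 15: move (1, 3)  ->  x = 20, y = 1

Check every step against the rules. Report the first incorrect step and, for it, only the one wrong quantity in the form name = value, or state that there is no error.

step 7, x = -3

step 1: x = -5 + (-3) = -8, y = -5 + (-8) = -13 -> verified
step 2: x = -8 + (7) = -1, y = -13 + (2) = -11 -> in agreement
step 3: x = -1 + (-7) = -8, y = -11 + (-5) = -16 -> matches
step 4: x = -8 + (4) = -4, y = -16 + (1) = -15 -> confirmed correct
step 5: x = -4 + (-8) = -12, y = -15 + (5) = -10 -> consistent with the printout
step 6: x = -12 + (4) = -8, y = -10 + (7) = -3 -> checks out
step 7: x = -8 + (5) = -3, y = -3 + (6) = 3 -> first mismatch against the printout
Conclusion: step 7 carries the first error; the entry should be x = -3.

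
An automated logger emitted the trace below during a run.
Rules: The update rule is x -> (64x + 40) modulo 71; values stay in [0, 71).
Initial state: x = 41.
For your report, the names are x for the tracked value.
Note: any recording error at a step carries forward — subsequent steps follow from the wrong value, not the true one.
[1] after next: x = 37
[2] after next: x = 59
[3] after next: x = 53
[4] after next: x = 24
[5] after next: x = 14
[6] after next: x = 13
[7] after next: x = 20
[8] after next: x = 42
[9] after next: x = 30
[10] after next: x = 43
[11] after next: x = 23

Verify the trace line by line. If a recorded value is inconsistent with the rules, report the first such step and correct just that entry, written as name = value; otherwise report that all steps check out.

Step 1: x = (64*41 + 40) mod 71 = 37 — in agreement.
Step 2: x = (64*37 + 40) mod 71 = 65 — first mismatch against the trace.
So the first discrepancy is step 2, where the right value is x = 65.

step 2, x = 65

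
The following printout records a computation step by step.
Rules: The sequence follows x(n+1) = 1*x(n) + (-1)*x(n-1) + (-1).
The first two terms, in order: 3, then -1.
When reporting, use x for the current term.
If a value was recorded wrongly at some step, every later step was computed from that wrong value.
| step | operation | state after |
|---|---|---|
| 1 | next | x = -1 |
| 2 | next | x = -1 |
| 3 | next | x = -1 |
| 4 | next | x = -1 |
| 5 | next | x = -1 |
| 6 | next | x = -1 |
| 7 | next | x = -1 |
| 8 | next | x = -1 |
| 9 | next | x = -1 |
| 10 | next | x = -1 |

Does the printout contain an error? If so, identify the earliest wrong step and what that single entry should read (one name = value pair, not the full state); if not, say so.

Recomputing the run from the initial state:
step 1: x = -5
step 2: x = -5
step 3: x = -1
step 4: x = 3
step 5: x = 3
step 6: x = -1
step 7: x = -5
step 8: x = -5
step 9: x = -1
step 10: x = 3
The first disagreement with the printout is at step 1, where the value should be x = -5.

step 1, x = -5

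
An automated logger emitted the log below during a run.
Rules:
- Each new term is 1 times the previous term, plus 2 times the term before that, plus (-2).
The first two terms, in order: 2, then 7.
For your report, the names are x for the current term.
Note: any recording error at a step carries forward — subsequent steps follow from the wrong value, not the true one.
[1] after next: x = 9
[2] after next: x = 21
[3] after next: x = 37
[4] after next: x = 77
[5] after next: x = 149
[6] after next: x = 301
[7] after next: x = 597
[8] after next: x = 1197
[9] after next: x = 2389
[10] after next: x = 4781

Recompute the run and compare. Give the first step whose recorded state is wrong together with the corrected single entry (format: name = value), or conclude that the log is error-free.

step 1: x = 1*(7) + (2)*(2) + (-2) = 9 -> matches
step 2: x = 1*(9) + (2)*(7) + (-2) = 21 -> checks out
step 3: x = 1*(21) + (2)*(9) + (-2) = 37 -> matches
step 4: x = 1*(37) + (2)*(21) + (-2) = 77 -> agrees with the log
step 5: x = 1*(77) + (2)*(37) + (-2) = 149 -> exactly as logged
step 6: x = 1*(149) + (2)*(77) + (-2) = 301 -> no discrepancy
step 7: x = 1*(301) + (2)*(149) + (-2) = 597 -> consistent with the log
step 8: x = 1*(597) + (2)*(301) + (-2) = 1197 -> consistent with the log
step 9: x = 1*(1197) + (2)*(597) + (-2) = 2389 -> agrees with the log
step 10: x = 1*(2389) + (2)*(1197) + (-2) = 4781 -> agrees with the log
All entries verified; no error found.

no error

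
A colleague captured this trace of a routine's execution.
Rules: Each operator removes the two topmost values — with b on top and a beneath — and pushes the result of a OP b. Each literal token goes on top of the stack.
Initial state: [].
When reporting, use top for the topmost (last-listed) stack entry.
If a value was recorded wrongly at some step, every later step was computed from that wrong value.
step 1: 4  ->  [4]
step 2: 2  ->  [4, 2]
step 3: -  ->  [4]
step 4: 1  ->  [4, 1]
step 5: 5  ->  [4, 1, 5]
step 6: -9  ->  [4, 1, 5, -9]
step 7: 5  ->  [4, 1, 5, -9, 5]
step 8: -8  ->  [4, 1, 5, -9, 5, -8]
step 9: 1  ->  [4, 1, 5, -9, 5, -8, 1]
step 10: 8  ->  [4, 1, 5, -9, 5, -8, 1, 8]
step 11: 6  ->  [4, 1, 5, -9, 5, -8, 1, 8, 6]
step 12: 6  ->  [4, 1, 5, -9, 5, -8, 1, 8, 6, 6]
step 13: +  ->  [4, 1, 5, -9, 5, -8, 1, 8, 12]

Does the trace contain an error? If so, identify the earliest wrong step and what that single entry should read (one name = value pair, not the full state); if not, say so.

Recomputing the run from the initial state:
step 1: [4]
step 2: [4, 2]
step 3: [2]
step 4: [2, 1]
step 5: [2, 1, 5]
step 6: [2, 1, 5, -9]
step 7: [2, 1, 5, -9, 5]
step 8: [2, 1, 5, -9, 5, -8]
step 9: [2, 1, 5, -9, 5, -8, 1]
step 10: [2, 1, 5, -9, 5, -8, 1, 8]
step 11: [2, 1, 5, -9, 5, -8, 1, 8, 6]
step 12: [2, 1, 5, -9, 5, -8, 1, 8, 6, 6]
step 13: [2, 1, 5, -9, 5, -8, 1, 8, 12]
The first disagreement with the trace is at step 3, where the value should be top = 2.

step 3, top = 2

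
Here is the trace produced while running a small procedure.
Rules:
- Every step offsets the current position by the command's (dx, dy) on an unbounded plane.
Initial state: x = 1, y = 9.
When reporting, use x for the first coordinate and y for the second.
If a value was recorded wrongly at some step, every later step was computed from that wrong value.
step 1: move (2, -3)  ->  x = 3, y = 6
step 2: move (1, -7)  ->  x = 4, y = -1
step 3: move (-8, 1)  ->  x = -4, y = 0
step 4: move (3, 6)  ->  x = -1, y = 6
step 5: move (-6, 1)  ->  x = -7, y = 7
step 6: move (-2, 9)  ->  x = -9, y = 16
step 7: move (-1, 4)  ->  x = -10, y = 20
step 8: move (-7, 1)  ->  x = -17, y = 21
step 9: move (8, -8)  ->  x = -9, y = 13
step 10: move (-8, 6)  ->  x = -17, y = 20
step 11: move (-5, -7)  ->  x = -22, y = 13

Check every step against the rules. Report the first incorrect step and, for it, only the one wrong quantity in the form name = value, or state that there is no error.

step 10, y = 19

step 1: x = 1 + (2) = 3, y = 9 + (-3) = 6 -> confirmed correct
step 2: x = 3 + (1) = 4, y = 6 + (-7) = -1 -> checks out
step 3: x = 4 + (-8) = -4, y = -1 + (1) = 0 -> in agreement
step 4: x = -4 + (3) = -1, y = 0 + (6) = 6 -> no discrepancy
step 5: x = -1 + (-6) = -7, y = 6 + (1) = 7 -> consistent with the trace
step 6: x = -7 + (-2) = -9, y = 7 + (9) = 16 -> matches
step 7: x = -9 + (-1) = -10, y = 16 + (4) = 20 -> in agreement
step 8: x = -10 + (-7) = -17, y = 20 + (1) = 21 -> exactly as logged
step 9: x = -17 + (8) = -9, y = 21 + (-8) = 13 -> verified
step 10: x = -9 + (-8) = -17, y = 13 + (6) = 19 -> the entry is off here
First deviation found at step 10; the corrected entry is y = 19.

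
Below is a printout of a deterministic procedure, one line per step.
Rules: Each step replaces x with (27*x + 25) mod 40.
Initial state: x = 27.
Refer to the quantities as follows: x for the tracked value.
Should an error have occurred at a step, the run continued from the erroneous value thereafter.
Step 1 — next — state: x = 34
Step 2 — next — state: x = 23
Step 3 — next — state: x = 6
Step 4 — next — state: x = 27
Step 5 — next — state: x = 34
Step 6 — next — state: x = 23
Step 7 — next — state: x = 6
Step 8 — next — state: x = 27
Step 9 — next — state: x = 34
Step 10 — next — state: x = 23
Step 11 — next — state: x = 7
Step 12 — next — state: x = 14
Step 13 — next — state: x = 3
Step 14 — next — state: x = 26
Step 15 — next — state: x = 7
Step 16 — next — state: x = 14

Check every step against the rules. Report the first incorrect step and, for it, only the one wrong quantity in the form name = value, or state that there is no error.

Step 1: x = (27*27 + 25) mod 40 = 34 — agrees with the printout.
Step 2: x = (27*34 + 25) mod 40 = 23 — confirmed correct.
Step 3: x = (27*23 + 25) mod 40 = 6 — consistent with the printout.
Step 4: x = (27*6 + 25) mod 40 = 27 — consistent with the printout.
Step 5: x = (27*27 + 25) mod 40 = 34 — exactly as logged.
Step 6: x = (27*34 + 25) mod 40 = 23 — checks out.
Step 7: x = (27*23 + 25) mod 40 = 6 — confirmed correct.
Step 8: x = (27*6 + 25) mod 40 = 27 — checks out.
Step 9: x = (27*27 + 25) mod 40 = 34 — consistent with the printout.
Step 10: x = (27*34 + 25) mod 40 = 23 — agrees with the printout.
Step 11: x = (27*23 + 25) mod 40 = 6 — this is not what the printout shows.
Step 11 is the first one off; corrected, x = 6.

step 11, x = 6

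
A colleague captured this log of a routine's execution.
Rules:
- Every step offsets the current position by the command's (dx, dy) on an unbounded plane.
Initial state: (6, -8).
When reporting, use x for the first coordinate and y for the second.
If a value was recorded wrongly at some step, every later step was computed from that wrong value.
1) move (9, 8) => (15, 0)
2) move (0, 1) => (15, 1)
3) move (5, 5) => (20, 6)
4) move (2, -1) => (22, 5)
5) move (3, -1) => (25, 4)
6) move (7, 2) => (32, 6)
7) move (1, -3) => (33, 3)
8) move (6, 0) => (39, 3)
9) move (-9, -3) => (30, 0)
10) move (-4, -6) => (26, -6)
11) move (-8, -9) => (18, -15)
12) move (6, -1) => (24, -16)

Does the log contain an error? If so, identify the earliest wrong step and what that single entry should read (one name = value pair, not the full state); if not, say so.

Recomputing the run from the initial state:
step 1: x = 15, y = 0
step 2: x = 15, y = 1
step 3: x = 20, y = 6
step 4: x = 22, y = 5
step 5: x = 25, y = 4
step 6: x = 32, y = 6
step 7: x = 33, y = 3
step 8: x = 39, y = 3
step 9: x = 30, y = 0
step 10: x = 26, y = -6
step 11: x = 18, y = -15
step 12: x = 24, y = -16
This matches the log at every step.

no error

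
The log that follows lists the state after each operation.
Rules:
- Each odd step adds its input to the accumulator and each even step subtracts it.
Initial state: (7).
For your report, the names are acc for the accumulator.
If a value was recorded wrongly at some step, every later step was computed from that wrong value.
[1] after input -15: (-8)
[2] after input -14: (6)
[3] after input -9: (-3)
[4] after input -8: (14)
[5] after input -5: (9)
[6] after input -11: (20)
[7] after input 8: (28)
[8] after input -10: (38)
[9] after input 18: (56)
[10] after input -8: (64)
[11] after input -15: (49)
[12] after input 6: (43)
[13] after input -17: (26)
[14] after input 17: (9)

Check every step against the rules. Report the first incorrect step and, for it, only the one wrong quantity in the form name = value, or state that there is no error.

Step 1: acc = 7 + -15 = -8 — matches.
Step 2: acc = -8 - -14 = 6 — verified.
Step 3: acc = 6 + -9 = -3 — confirmed correct.
Step 4: acc = -3 - -8 = 5 — first mismatch against the log.
First incorrect step: 4; the correct value is acc = 5.

step 4, acc = 5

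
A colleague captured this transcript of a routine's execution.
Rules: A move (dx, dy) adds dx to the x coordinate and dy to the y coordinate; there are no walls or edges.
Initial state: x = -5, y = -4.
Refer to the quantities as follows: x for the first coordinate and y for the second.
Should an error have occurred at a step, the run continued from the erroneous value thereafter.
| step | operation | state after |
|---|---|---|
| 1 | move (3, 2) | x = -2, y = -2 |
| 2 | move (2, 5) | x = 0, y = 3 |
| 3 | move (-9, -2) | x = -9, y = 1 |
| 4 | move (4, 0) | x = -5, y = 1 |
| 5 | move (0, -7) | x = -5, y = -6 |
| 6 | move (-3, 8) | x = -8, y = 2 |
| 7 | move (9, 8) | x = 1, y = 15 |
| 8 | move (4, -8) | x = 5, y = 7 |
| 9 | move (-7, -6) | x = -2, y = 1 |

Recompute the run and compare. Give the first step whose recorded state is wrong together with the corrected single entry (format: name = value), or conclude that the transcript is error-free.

Step 1: x = -5 + (3) = -2, y = -4 + (2) = -2 — same as recorded.
Step 2: x = -2 + (2) = 0, y = -2 + (5) = 3 — confirmed correct.
Step 3: x = 0 + (-9) = -9, y = 3 + (-2) = 1 — agrees with the transcript.
Step 4: x = -9 + (4) = -5, y = 1 + (0) = 1 — checks out.
Step 5: x = -5 + (0) = -5, y = 1 + (-7) = -6 — exactly as logged.
Step 6: x = -5 + (-3) = -8, y = -6 + (8) = 2 — in agreement.
Step 7: x = -8 + (9) = 1, y = 2 + (8) = 10 — the recorded entry deviates here.
The earliest wrong entry is at step 7: it should read y = 10.

step 7, y = 10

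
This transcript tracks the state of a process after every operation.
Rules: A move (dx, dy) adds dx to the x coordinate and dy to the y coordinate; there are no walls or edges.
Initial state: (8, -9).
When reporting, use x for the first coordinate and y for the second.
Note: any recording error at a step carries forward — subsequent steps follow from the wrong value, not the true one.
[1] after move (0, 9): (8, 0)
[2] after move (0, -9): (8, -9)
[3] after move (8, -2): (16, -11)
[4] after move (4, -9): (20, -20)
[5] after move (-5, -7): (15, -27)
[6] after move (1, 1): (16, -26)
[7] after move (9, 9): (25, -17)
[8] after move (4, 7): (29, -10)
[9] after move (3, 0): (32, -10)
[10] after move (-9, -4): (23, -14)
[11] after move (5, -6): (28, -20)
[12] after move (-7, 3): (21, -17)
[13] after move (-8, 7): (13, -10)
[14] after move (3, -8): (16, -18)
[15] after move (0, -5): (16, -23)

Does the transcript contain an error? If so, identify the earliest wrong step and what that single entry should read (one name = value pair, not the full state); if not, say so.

no error

step 1: x = 8 + (0) = 8, y = -9 + (9) = 0 -> exactly as logged
step 2: x = 8 + (0) = 8, y = 0 + (-9) = -9 -> confirmed correct
step 3: x = 8 + (8) = 16, y = -9 + (-2) = -11 -> verified
step 4: x = 16 + (4) = 20, y = -11 + (-9) = -20 -> checks out
step 5: x = 20 + (-5) = 15, y = -20 + (-7) = -27 -> agrees with the transcript
step 6: x = 15 + (1) = 16, y = -27 + (1) = -26 -> exactly as logged
step 7: x = 16 + (9) = 25, y = -26 + (9) = -17 -> consistent with the transcript
step 8: x = 25 + (4) = 29, y = -17 + (7) = -10 -> same as recorded
step 9: x = 29 + (3) = 32, y = -10 + (0) = -10 -> verified
step 10: x = 32 + (-9) = 23, y = -10 + (-4) = -14 -> checks out
step 11: x = 23 + (5) = 28, y = -14 + (-6) = -20 -> confirmed correct
step 12: x = 28 + (-7) = 21, y = -20 + (3) = -17 -> exactly as logged
step 13: x = 21 + (-8) = 13, y = -17 + (7) = -10 -> exactly as logged
step 14: x = 13 + (3) = 16, y = -10 + (-8) = -18 -> same as recorded
step 15: x = 16 + (0) = 16, y = -18 + (-5) = -23 -> matches
All steps check out; nothing to correct.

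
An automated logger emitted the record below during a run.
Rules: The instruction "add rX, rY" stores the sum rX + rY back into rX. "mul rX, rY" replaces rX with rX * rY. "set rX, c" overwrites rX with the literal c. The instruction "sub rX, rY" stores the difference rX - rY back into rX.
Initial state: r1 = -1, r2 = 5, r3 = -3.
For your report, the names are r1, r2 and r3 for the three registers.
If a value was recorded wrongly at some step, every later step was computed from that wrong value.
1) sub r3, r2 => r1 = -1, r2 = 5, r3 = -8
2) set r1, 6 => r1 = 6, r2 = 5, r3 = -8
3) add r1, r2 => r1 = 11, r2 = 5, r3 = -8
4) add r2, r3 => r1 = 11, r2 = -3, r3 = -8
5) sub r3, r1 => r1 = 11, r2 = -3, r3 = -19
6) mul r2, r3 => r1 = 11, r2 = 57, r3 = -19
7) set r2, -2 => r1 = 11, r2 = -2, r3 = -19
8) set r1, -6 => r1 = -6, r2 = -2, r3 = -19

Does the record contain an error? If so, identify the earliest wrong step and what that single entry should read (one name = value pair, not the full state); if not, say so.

Step 1: r3 = -3 - 5 = -8 — consistent with the record.
Step 2: r1 = 6 — same as recorded.
Step 3: r1 = 6 + 5 = 11 — same as recorded.
Step 4: r2 = 5 + -8 = -3 — verified.
Step 5: r3 = -8 - 11 = -19 — exactly as logged.
Step 6: r2 = -3 * -19 = 57 — same as recorded.
Step 7: r2 = -2 — in agreement.
Step 8: r1 = -6 — same as recorded.
All steps check out; nothing to correct.

no error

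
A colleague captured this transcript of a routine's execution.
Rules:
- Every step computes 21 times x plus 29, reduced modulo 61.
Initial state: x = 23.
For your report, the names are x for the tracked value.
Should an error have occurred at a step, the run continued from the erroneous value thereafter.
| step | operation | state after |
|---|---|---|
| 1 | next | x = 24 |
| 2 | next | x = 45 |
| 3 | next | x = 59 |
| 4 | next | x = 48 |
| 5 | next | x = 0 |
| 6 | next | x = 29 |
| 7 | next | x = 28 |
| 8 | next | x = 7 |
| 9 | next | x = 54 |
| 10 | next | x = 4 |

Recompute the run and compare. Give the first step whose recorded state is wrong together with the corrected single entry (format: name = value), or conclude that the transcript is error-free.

Recomputing the run from the initial state:
step 1: x = 24
step 2: x = 45
step 3: x = 59
step 4: x = 48
step 5: x = 0
step 6: x = 29
step 7: x = 28
step 8: x = 7
step 9: x = 54
step 10: x = 4
This matches the transcript at every step.

no error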